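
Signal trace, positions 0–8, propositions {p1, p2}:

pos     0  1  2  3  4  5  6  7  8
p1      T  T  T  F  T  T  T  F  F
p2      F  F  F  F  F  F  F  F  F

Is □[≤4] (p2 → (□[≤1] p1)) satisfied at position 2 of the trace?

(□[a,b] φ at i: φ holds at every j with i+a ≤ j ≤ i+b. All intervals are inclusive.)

Check (p2 → (□[≤1] p1)) at every j in [2,6]:
  j=2: antecedent false → ✓
  j=3: antecedent false → ✓
  j=4: antecedent false → ✓
  j=5: antecedent false → ✓
  j=6: antecedent false → ✓
All positions satisfy it → formula holds.

Yes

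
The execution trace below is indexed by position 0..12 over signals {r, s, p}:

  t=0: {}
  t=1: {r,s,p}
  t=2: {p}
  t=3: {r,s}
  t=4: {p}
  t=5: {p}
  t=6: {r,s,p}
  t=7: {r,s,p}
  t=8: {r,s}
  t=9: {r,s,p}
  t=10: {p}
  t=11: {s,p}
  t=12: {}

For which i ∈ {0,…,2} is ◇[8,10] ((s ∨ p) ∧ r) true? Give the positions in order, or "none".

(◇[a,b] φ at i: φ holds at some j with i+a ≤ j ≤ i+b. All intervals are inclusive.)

Evaluate at each i in [0,2]:
  i=0: ✓ (witness j=8)
  i=1: ✓ (witness j=9)
  i=2: ✗ (none in [10,12])

0, 1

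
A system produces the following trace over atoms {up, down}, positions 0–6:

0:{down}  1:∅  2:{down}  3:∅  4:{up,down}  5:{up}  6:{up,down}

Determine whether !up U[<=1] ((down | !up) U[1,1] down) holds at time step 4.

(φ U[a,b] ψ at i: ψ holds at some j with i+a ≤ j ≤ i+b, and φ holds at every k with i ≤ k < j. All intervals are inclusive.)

Need some j in [4,5] with ((down | !up) U[1,1] down), and !up at every k in [4,j-1].
  j=4: ((down | !up) U[1,1] down) — fails.
  j=5: ((down | !up) U[1,1] down) — fails.
No j in the window works → until fails.

False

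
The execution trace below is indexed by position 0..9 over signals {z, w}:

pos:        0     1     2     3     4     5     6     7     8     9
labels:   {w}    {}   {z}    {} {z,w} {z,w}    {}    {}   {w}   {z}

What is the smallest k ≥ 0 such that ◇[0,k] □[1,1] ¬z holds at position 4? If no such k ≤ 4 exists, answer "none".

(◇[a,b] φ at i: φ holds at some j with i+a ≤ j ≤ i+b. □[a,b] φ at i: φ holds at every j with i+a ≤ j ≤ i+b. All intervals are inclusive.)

Scan j = 4,5,… for □[1,1] ¬z:
  j=4: fails
  j=5: holds
First hit at j=5, so smallest k = 5-4 = 1.

1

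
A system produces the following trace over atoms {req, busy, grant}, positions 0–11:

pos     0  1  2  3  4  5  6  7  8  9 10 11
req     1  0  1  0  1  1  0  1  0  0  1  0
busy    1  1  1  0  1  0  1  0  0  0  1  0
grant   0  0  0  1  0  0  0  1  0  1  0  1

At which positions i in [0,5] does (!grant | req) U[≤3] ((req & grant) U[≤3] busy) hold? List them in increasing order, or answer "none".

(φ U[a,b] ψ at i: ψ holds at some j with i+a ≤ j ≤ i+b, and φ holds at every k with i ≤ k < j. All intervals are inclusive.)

0, 1, 2, 4, 5

Evaluate at each i in [0,5]:
  i=0: ✓ (rhs at j=0)
  i=1: ✓ (rhs at j=1)
  i=2: ✓ (rhs at j=2)
  i=3: ✗ (lhs fails at k=3 before rhs at j=4)
  i=4: ✓ (rhs at j=4)
  i=5: ✓ (rhs at j=6; lhs holds on [5,5])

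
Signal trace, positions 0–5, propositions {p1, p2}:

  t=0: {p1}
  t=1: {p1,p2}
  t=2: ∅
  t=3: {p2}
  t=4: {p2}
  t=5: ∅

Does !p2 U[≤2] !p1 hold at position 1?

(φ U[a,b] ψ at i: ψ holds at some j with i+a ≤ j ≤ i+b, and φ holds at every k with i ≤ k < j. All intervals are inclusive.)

Need some j in [1,3] with !p1, and !p2 at every k in [1,j-1].
  j=1: !p1 false.
  j=2: !p1 holds, but !p2 fails at k=1 → not this j.
  j=3: !p1 holds, but !p2 fails at k=1 → not this j.
No j in the window works → until fails.

Does not hold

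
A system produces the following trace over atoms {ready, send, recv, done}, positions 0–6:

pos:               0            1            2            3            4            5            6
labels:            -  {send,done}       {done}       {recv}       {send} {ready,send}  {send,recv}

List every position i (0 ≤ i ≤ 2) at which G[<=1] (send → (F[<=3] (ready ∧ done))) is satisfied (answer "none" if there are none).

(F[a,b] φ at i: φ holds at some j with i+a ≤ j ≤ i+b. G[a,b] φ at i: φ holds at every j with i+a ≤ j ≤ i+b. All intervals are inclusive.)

Evaluate at each i in [0,2]:
  i=0: ✗ (fails at j=1)
  i=1: ✗ (fails at j=1)
  i=2: ✓ (all of [2,3])

2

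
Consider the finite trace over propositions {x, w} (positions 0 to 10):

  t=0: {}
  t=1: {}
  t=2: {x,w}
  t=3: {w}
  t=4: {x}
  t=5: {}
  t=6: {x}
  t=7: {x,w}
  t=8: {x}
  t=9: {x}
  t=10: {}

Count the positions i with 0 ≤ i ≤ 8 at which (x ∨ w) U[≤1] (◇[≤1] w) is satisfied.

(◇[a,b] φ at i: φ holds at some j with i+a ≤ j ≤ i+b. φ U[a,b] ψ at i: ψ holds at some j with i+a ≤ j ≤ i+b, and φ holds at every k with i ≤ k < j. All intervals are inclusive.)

Evaluate at each i in [0,8]:
  i=0: ✗ (lhs fails at k=0 before rhs at j=1)
  i=1: ✓ (rhs at j=1)
  i=2: ✓ (rhs at j=2)
  i=3: ✓ (rhs at j=3)
  i=4: ✗ (no rhs in [4,5])
  i=5: ✗ (lhs fails at k=5 before rhs at j=6)
  i=6: ✓ (rhs at j=6)
  i=7: ✓ (rhs at j=7)
  i=8: ✗ (no rhs in [8,9])
Positions where it holds: {1, 2, 3, 6, 7} → 5.

5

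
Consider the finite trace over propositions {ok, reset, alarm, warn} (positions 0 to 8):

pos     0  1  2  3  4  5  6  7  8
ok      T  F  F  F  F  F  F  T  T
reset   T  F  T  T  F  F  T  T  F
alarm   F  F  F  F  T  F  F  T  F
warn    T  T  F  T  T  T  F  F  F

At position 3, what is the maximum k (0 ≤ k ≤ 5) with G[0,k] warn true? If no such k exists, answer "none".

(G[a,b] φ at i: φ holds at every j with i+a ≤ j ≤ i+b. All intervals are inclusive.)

2

warn must hold from j=3 onward; find where it first fails.
  j=3: holds
  j=4: holds
  j=5: holds
  j=6: fails
Holds on [3,5], so largest k = 2.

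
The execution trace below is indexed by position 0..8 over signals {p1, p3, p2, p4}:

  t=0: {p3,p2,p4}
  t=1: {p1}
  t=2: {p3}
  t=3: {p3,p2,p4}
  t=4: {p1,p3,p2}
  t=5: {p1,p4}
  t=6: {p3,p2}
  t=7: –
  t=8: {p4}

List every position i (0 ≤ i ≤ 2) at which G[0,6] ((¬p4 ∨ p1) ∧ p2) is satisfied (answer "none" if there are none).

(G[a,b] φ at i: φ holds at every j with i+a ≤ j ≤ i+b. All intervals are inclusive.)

none

Evaluate at each i in [0,2]:
  i=0: ✗ (fails at j=0)
  i=1: ✗ (fails at j=1)
  i=2: ✗ (fails at j=2)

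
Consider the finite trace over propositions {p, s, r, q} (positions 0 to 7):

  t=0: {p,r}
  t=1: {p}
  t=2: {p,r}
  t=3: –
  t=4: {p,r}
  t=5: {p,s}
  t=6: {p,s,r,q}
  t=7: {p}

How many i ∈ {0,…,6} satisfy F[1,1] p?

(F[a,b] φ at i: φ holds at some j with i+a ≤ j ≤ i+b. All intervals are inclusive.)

Evaluate at each i in [0,6]:
  i=0: ✓ (witness j=1)
  i=1: ✓ (witness j=2)
  i=2: ✗ (none in [3,3])
  i=3: ✓ (witness j=4)
  i=4: ✓ (witness j=5)
  i=5: ✓ (witness j=6)
  i=6: ✓ (witness j=7)
Positions where it holds: {0, 1, 3, 4, 5, 6} → 6.

6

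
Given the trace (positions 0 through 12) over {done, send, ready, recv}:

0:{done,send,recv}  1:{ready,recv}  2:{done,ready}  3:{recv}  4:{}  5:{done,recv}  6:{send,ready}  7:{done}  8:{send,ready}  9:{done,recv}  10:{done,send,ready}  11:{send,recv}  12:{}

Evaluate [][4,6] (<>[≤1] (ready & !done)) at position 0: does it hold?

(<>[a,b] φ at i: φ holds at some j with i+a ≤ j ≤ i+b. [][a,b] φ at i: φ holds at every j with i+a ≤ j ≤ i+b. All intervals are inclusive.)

False

Check <>[≤1] (ready & !done) at every j in [4,6]:
  j=4: fails (none in [4,5])
  j=5: holds (witness at 6)
  j=6: holds (witness at 6)
Fails at j=4 → formula fails.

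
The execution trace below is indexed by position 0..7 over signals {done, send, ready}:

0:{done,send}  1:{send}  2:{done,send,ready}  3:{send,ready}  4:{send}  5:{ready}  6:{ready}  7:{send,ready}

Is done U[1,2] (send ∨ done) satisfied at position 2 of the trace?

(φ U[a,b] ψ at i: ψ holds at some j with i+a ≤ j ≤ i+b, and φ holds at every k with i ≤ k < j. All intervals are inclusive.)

Yes

Need some j in [3,4] with (send ∨ done), and done at every k in [2,j-1].
  j=3: (send ∨ done) holds; done holds at every k in [2,2] → satisfied.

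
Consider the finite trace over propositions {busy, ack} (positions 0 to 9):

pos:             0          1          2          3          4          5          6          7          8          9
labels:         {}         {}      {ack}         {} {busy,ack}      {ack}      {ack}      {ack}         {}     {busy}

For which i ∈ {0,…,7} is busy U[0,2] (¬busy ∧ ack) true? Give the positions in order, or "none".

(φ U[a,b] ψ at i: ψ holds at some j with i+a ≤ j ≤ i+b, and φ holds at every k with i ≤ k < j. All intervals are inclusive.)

2, 4, 5, 6, 7

Evaluate at each i in [0,7]:
  i=0: ✗ (lhs fails at k=0 before rhs at j=2)
  i=1: ✗ (lhs fails at k=1 before rhs at j=2)
  i=2: ✓ (rhs at j=2)
  i=3: ✗ (lhs fails at k=3 before rhs at j=5)
  i=4: ✓ (rhs at j=5; lhs holds on [4,4])
  i=5: ✓ (rhs at j=5)
  i=6: ✓ (rhs at j=6)
  i=7: ✓ (rhs at j=7)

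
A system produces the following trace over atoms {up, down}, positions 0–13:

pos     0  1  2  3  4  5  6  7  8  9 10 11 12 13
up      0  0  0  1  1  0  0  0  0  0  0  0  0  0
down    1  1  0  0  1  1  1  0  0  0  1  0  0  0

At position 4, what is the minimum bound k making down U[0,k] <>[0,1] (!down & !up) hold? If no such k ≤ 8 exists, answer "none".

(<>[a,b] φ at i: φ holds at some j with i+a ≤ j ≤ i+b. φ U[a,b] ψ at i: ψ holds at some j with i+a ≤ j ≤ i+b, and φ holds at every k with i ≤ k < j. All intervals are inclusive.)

Need earliest j ≥ 4 with <>[0,1] (!down & !up), and down at every k in [4,j-1].
  j=4: rhs fails.
  j=5: rhs fails.
  j=6: rhs holds; lhs holds on [4,5]. k = 2.

2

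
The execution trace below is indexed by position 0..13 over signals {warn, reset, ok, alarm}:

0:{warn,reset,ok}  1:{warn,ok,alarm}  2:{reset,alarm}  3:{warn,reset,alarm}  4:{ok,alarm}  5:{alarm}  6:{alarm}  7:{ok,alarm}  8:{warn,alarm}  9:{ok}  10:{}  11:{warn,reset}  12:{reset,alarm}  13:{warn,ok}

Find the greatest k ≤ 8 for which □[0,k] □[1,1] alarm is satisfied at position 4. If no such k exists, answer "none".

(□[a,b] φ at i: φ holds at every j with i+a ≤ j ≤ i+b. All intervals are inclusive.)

□[1,1] alarm must hold from j=4 onward; find where it first fails.
  j=4: holds
  j=5: holds
  j=6: holds
  j=7: holds
  j=8: fails
Holds on [4,7], so largest k = 3.

3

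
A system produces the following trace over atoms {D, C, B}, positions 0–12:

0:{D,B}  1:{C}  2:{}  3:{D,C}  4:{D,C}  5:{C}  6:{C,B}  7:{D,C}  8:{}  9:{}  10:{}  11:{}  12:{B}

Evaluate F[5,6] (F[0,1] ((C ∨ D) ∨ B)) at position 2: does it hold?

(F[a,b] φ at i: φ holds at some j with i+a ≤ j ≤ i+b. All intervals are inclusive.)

Check F[0,1] ((C ∨ D) ∨ B) at each j in [7,8]:
  j=7: holds (witness at 7)
  j=8: fails (none in [8,9])
Found at j=7 → formula holds.

Yes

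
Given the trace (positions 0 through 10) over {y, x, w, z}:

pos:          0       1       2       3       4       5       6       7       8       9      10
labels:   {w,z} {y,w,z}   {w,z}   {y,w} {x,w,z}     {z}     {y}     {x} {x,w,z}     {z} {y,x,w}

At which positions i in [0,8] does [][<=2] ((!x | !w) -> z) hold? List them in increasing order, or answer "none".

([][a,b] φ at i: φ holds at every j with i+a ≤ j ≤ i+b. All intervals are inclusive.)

0, 8

Evaluate at each i in [0,8]:
  i=0: ✓ (all of [0,2])
  i=1: ✗ (fails at j=3)
  i=2: ✗ (fails at j=3)
  i=3: ✗ (fails at j=3)
  i=4: ✗ (fails at j=6)
  i=5: ✗ (fails at j=6)
  i=6: ✗ (fails at j=6)
  i=7: ✗ (fails at j=7)
  i=8: ✓ (all of [8,10])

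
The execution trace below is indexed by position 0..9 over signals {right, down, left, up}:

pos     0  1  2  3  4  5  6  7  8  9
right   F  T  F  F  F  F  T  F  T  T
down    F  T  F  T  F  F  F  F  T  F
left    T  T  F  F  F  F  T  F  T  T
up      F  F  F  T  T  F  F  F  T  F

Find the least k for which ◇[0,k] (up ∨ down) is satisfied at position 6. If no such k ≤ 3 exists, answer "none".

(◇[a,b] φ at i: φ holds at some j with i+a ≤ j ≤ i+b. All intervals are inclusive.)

Scan j = 6,7,… for (up ∨ down):
  j=6: fails
  j=7: fails
  j=8: holds
First hit at j=8, so smallest k = 8-6 = 2.

2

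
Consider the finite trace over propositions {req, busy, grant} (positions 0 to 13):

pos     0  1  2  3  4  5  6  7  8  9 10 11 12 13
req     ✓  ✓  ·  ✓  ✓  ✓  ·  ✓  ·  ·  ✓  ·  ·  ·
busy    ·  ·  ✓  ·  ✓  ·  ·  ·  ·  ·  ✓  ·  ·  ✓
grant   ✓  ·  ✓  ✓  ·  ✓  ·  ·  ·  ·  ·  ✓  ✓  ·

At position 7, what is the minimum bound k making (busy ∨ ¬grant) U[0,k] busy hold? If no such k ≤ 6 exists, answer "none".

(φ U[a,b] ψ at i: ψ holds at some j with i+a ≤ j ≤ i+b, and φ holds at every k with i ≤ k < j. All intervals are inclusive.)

Need earliest j ≥ 7 with busy, and (busy ∨ ¬grant) at every k in [7,j-1].
  j=7: rhs fails.
  j=8: rhs fails.
  j=9: rhs fails.
  j=10: rhs holds; lhs holds on [7,9]. k = 3.

3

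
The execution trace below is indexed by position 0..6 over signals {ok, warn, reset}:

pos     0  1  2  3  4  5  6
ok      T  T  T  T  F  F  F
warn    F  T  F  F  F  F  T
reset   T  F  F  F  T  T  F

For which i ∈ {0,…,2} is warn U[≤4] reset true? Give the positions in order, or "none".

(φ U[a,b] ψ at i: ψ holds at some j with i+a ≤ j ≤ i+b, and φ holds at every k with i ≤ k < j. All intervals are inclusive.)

Evaluate at each i in [0,2]:
  i=0: ✓ (rhs at j=0)
  i=1: ✗ (lhs fails at k=2 before rhs at j=4)
  i=2: ✗ (lhs fails at k=2 before rhs at j=4)

0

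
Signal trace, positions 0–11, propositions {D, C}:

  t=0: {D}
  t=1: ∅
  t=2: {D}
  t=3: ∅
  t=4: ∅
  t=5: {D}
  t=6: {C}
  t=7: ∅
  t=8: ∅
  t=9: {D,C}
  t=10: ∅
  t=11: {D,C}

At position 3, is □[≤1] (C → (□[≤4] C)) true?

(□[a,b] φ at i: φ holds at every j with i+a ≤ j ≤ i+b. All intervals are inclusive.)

Check (C → (□[≤4] C)) at every j in [3,4]:
  j=3: antecedent false → ✓
  j=4: antecedent false → ✓
All positions satisfy it → formula holds.

True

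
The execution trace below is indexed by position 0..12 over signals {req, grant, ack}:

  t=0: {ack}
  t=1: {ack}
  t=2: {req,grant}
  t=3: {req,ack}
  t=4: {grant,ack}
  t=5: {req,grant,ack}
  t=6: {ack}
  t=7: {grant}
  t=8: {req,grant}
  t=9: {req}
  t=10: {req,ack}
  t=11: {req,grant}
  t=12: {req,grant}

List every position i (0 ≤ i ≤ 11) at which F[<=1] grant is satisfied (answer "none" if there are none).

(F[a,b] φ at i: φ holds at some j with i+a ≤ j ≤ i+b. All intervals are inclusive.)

Evaluate at each i in [0,11]:
  i=0: ✗ (none in [0,1])
  i=1: ✓ (witness j=2)
  i=2: ✓ (witness j=2)
  i=3: ✓ (witness j=4)
  i=4: ✓ (witness j=4)
  i=5: ✓ (witness j=5)
  i=6: ✓ (witness j=7)
  i=7: ✓ (witness j=7)
  i=8: ✓ (witness j=8)
  i=9: ✗ (none in [9,10])
  i=10: ✓ (witness j=11)
  i=11: ✓ (witness j=11)

1, 2, 3, 4, 5, 6, 7, 8, 10, 11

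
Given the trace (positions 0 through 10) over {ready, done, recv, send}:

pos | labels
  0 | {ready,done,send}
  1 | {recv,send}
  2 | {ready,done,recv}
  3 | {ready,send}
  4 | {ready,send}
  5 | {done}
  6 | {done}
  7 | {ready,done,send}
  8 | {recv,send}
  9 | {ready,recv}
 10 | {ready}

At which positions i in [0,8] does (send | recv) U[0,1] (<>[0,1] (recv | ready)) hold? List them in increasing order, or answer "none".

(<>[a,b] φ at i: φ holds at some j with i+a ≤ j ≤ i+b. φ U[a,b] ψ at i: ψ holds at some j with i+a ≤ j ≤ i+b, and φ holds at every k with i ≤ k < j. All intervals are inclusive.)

0, 1, 2, 3, 4, 6, 7, 8

Evaluate at each i in [0,8]:
  i=0: ✓ (rhs at j=0)
  i=1: ✓ (rhs at j=1)
  i=2: ✓ (rhs at j=2)
  i=3: ✓ (rhs at j=3)
  i=4: ✓ (rhs at j=4)
  i=5: ✗ (lhs fails at k=5 before rhs at j=6)
  i=6: ✓ (rhs at j=6)
  i=7: ✓ (rhs at j=7)
  i=8: ✓ (rhs at j=8)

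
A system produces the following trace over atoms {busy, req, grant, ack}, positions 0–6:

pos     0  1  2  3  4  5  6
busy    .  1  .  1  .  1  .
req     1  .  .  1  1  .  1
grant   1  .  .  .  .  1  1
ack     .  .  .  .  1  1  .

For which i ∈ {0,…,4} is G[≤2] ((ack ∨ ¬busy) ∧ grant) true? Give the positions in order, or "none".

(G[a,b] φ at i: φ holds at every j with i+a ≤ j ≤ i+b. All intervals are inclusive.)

none

Evaluate at each i in [0,4]:
  i=0: ✗ (fails at j=1)
  i=1: ✗ (fails at j=1)
  i=2: ✗ (fails at j=2)
  i=3: ✗ (fails at j=3)
  i=4: ✗ (fails at j=4)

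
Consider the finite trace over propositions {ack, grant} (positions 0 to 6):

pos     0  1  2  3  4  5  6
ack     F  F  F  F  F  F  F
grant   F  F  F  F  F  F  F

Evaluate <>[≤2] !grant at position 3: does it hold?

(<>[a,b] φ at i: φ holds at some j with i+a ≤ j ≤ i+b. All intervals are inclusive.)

True

Check !grant at each j in [3,5]:
  j=3: true
  j=4: true
  j=5: true
Found at j=3 → formula holds.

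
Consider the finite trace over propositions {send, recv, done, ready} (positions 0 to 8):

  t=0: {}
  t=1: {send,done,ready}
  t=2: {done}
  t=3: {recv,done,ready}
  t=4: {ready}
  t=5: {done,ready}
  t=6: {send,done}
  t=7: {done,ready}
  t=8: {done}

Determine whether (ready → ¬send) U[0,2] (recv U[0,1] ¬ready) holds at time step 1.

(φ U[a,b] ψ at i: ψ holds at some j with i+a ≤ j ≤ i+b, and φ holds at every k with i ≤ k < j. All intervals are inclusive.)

Need some j in [1,3] with (recv U[0,1] ¬ready), and (ready → ¬send) at every k in [1,j-1].
  j=1: (recv U[0,1] ¬ready) — fails.
  j=2: (recv U[0,1] ¬ready) holds, but (ready → ¬send) fails at k=1 → not this j.
  j=3: (recv U[0,1] ¬ready) — fails.
No j in the window works → until fails.

No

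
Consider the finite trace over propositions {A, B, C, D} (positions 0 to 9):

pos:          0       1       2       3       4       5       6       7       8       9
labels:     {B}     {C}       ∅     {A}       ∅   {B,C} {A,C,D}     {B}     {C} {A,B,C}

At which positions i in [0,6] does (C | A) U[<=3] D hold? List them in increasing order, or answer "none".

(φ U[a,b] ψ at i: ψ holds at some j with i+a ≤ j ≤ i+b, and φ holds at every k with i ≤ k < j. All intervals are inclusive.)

Evaluate at each i in [0,6]:
  i=0: ✗ (no rhs in [0,3])
  i=1: ✗ (no rhs in [1,4])
  i=2: ✗ (no rhs in [2,5])
  i=3: ✗ (lhs fails at k=4 before rhs at j=6)
  i=4: ✗ (lhs fails at k=4 before rhs at j=6)
  i=5: ✓ (rhs at j=6; lhs holds on [5,5])
  i=6: ✓ (rhs at j=6)

5, 6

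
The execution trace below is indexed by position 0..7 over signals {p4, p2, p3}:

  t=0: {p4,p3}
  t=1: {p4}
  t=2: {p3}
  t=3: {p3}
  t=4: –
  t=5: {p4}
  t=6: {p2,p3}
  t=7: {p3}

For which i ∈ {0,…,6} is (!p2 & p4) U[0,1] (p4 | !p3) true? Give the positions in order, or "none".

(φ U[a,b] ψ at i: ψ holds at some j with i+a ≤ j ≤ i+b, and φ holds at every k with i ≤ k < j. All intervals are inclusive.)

0, 1, 4, 5

Evaluate at each i in [0,6]:
  i=0: ✓ (rhs at j=0)
  i=1: ✓ (rhs at j=1)
  i=2: ✗ (no rhs in [2,3])
  i=3: ✗ (lhs fails at k=3 before rhs at j=4)
  i=4: ✓ (rhs at j=4)
  i=5: ✓ (rhs at j=5)
  i=6: ✗ (no rhs in [6,7])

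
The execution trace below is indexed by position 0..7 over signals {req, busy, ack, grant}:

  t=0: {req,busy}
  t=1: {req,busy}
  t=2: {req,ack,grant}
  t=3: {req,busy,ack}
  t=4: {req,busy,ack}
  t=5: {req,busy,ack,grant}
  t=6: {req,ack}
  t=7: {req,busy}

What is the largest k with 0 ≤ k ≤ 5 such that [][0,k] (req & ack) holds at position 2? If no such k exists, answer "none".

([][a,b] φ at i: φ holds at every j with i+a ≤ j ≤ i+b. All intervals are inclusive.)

4

(req & ack) must hold from j=2 onward; find where it first fails.
  j=2: holds
  j=3: holds
  j=4: holds
  j=5: holds
  j=6: holds
  j=7: fails
Holds on [2,6], so largest k = 4.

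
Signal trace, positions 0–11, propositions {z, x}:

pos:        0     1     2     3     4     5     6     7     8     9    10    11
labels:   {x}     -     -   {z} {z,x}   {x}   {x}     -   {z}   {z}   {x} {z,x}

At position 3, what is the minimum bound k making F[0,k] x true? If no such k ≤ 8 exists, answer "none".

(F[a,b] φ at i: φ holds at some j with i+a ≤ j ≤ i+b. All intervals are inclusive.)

Scan j = 3,4,… for x:
  j=3: fails
  j=4: holds
First hit at j=4, so smallest k = 4-3 = 1.

1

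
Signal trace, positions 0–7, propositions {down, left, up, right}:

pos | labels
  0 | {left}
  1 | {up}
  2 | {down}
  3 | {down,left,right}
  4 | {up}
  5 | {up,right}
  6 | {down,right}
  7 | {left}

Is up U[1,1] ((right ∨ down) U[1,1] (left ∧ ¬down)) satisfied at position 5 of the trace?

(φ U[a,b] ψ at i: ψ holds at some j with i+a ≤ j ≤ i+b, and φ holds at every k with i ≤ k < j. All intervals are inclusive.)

True

Need some j in [6,6] with ((right ∨ down) U[1,1] (left ∧ ¬down)), and up at every k in [5,j-1].
  j=6: ((right ∨ down) U[1,1] (left ∧ ¬down)) holds; up holds at every k in [5,5] → satisfied.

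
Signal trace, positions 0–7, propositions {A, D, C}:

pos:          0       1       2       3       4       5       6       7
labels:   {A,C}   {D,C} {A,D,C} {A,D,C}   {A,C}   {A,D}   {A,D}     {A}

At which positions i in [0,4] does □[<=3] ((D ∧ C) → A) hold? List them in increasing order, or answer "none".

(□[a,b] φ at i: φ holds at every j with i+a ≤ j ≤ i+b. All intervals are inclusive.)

Evaluate at each i in [0,4]:
  i=0: ✗ (fails at j=1)
  i=1: ✗ (fails at j=1)
  i=2: ✓ (all of [2,5])
  i=3: ✓ (all of [3,6])
  i=4: ✓ (all of [4,7])

2, 3, 4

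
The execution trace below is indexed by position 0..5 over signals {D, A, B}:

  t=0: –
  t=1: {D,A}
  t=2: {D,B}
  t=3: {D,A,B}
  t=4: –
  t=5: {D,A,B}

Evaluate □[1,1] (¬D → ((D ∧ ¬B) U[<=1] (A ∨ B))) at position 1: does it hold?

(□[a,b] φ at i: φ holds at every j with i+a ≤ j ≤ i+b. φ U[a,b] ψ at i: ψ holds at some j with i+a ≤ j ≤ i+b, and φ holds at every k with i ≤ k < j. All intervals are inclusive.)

Check (¬D → ((D ∧ ¬B) U[<=1] (A ∨ B))) at every j in [2,2]:
  j=2: antecedent false → ✓
All positions satisfy it → formula holds.

Holds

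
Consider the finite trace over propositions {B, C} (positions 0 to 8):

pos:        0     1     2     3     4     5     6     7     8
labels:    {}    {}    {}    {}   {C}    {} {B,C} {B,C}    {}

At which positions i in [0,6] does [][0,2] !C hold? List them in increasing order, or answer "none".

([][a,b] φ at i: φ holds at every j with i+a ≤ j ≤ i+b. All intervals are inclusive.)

0, 1

Evaluate at each i in [0,6]:
  i=0: ✓ (all of [0,2])
  i=1: ✓ (all of [1,3])
  i=2: ✗ (fails at j=4)
  i=3: ✗ (fails at j=4)
  i=4: ✗ (fails at j=4)
  i=5: ✗ (fails at j=6)
  i=6: ✗ (fails at j=6)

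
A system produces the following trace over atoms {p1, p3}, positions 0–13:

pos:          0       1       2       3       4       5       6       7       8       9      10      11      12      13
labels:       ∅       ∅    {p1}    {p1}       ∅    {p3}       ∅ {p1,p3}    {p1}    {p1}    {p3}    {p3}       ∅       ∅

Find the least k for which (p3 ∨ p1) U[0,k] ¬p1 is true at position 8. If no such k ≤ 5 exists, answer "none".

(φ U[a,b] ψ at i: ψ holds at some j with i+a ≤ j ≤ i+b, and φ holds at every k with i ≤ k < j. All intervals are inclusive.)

2

Need earliest j ≥ 8 with ¬p1, and (p3 ∨ p1) at every k in [8,j-1].
  j=8: rhs fails.
  j=9: rhs fails.
  j=10: rhs holds; lhs holds on [8,9]. k = 2.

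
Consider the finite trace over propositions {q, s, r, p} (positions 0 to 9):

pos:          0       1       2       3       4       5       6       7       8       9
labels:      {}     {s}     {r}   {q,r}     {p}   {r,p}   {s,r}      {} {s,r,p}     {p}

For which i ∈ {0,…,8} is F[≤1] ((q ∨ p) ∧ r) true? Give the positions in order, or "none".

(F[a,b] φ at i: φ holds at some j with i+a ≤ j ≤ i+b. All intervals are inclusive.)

Evaluate at each i in [0,8]:
  i=0: ✗ (none in [0,1])
  i=1: ✗ (none in [1,2])
  i=2: ✓ (witness j=3)
  i=3: ✓ (witness j=3)
  i=4: ✓ (witness j=5)
  i=5: ✓ (witness j=5)
  i=6: ✗ (none in [6,7])
  i=7: ✓ (witness j=8)
  i=8: ✓ (witness j=8)

2, 3, 4, 5, 7, 8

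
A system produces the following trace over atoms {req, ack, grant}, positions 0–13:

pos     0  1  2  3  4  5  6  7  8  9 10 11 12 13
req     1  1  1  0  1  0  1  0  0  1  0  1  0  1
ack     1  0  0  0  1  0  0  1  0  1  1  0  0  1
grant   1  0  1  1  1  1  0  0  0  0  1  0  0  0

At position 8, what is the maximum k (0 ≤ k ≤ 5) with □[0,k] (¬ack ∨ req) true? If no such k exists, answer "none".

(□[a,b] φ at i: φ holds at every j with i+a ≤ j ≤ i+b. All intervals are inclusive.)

1

(¬ack ∨ req) must hold from j=8 onward; find where it first fails.
  j=8: holds
  j=9: holds
  j=10: fails
Holds on [8,9], so largest k = 1.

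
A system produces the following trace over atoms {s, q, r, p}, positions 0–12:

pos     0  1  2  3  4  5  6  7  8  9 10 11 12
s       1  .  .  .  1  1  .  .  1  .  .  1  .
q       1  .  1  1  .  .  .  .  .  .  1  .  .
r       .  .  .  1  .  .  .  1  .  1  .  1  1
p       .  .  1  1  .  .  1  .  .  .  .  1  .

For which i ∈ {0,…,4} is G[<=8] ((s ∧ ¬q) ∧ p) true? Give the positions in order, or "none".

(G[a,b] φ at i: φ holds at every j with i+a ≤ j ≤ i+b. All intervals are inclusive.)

none

Evaluate at each i in [0,4]:
  i=0: ✗ (fails at j=0)
  i=1: ✗ (fails at j=1)
  i=2: ✗ (fails at j=2)
  i=3: ✗ (fails at j=3)
  i=4: ✗ (fails at j=4)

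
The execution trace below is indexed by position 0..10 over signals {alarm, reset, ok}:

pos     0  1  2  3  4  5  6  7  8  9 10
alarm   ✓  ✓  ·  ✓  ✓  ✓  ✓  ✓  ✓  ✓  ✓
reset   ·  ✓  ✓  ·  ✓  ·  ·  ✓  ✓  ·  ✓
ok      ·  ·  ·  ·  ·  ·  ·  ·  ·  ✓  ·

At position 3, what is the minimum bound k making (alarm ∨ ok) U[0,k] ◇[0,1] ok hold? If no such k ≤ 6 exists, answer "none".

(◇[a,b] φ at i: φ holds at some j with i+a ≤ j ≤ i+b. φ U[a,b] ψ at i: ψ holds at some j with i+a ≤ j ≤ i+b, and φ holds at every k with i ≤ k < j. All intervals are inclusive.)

5

Need earliest j ≥ 3 with ◇[0,1] ok, and (alarm ∨ ok) at every k in [3,j-1].
  j=3: rhs fails.
  j=4: rhs fails.
  j=5: rhs fails.
  j=6: rhs fails.
  j=7: rhs fails.
  j=8: rhs holds; lhs holds on [3,7]. k = 5.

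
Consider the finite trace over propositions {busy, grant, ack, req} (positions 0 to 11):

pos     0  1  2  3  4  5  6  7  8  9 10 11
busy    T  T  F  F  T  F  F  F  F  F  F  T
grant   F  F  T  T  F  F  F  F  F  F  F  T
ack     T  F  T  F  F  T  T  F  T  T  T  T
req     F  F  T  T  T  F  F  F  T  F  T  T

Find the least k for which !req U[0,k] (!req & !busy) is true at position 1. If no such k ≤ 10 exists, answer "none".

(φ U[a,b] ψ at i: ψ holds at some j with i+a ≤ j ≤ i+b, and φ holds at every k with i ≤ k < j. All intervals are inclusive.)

none

Need earliest j ≥ 1 with (!req & !busy), and !req at every k in [1,j-1].
  j=1: rhs fails.
  j=2: rhs fails.
  j=3: rhs fails.
  j=4: rhs fails.
  j=5: rhs holds but lhs fails at k=2.
  j=6: rhs holds but lhs fails at k=2.
  j=7: rhs holds but lhs fails at k=2.
  j=8: rhs fails.
  j=9: rhs holds but lhs fails at k=2.
  j=10: rhs fails.
  j=11: rhs fails.
No witness within the range → none.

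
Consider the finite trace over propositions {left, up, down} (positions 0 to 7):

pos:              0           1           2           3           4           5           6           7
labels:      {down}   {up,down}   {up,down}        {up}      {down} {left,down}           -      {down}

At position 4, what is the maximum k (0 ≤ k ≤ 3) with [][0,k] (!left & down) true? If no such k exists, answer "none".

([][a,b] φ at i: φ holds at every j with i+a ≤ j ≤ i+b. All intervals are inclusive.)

(!left & down) must hold from j=4 onward; find where it first fails.
  j=4: holds
  j=5: fails
Holds on [4,4], so largest k = 0.

0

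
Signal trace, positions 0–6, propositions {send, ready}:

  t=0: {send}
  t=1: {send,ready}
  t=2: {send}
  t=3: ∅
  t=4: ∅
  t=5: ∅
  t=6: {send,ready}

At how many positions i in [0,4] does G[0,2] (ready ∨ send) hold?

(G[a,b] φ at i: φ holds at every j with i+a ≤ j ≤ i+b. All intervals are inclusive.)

1

Evaluate at each i in [0,4]:
  i=0: ✓ (all of [0,2])
  i=1: ✗ (fails at j=3)
  i=2: ✗ (fails at j=3)
  i=3: ✗ (fails at j=3)
  i=4: ✗ (fails at j=4)
Positions where it holds: {0} → 1.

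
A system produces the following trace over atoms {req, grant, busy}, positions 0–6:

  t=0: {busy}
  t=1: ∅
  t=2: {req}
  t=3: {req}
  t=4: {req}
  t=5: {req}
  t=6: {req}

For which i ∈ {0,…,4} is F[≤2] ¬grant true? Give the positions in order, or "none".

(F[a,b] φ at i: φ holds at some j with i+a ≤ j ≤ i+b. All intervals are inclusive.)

Evaluate at each i in [0,4]:
  i=0: ✓ (witness j=0)
  i=1: ✓ (witness j=1)
  i=2: ✓ (witness j=2)
  i=3: ✓ (witness j=3)
  i=4: ✓ (witness j=4)

0, 1, 2, 3, 4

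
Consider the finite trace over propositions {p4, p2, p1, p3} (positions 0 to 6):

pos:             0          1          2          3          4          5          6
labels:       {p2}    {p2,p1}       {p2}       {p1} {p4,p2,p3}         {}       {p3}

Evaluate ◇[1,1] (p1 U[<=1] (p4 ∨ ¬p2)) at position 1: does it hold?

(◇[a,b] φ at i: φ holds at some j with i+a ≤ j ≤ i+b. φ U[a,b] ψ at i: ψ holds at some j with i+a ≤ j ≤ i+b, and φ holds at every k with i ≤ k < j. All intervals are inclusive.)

Check (p1 U[<=1] (p4 ∨ ¬p2)) at each j in [2,2]:
  j=2: fails
No position in the window satisfies it → formula fails.

No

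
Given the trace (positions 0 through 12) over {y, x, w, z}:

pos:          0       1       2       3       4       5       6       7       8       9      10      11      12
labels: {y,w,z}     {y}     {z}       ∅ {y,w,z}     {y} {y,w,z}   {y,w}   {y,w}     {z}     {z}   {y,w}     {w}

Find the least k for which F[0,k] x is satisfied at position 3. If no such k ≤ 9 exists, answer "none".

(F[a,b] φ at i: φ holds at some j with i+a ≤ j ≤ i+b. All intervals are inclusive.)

Scan j = 3,4,… for x:
  j=3: fails
  j=4: fails
  j=5: fails
  j=6: fails
  j=7: fails
  j=8: fails
  j=9: fails
  j=10: fails
  j=11: fails
  j=12: fails
No j in [3,12] satisfies it → none.

none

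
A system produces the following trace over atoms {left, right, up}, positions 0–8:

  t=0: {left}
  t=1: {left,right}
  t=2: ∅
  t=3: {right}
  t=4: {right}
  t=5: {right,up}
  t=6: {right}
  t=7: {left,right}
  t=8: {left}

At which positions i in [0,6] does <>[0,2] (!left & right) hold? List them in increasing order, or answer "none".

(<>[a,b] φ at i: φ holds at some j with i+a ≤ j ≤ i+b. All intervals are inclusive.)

Evaluate at each i in [0,6]:
  i=0: ✗ (none in [0,2])
  i=1: ✓ (witness j=3)
  i=2: ✓ (witness j=3)
  i=3: ✓ (witness j=3)
  i=4: ✓ (witness j=4)
  i=5: ✓ (witness j=5)
  i=6: ✓ (witness j=6)

1, 2, 3, 4, 5, 6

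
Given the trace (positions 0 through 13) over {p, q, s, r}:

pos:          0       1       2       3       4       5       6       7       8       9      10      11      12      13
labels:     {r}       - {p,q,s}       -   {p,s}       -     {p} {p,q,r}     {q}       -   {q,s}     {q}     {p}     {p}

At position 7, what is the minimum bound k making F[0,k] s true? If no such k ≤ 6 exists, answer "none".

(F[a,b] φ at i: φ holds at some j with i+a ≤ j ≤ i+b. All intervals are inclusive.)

3

Scan j = 7,8,… for s:
  j=7: fails
  j=8: fails
  j=9: fails
  j=10: holds
First hit at j=10, so smallest k = 10-7 = 3.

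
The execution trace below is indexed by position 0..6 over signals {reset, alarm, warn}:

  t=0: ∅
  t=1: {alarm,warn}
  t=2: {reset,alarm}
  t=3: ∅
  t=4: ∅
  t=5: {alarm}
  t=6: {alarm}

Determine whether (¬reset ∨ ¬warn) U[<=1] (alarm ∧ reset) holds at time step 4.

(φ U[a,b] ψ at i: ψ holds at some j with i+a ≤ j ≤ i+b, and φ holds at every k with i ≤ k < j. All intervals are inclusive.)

Need some j in [4,5] with (alarm ∧ reset), and (¬reset ∨ ¬warn) at every k in [4,j-1].
  j=4: (alarm ∧ reset) false.
  j=5: (alarm ∧ reset) false.
No j in the window works → until fails.

False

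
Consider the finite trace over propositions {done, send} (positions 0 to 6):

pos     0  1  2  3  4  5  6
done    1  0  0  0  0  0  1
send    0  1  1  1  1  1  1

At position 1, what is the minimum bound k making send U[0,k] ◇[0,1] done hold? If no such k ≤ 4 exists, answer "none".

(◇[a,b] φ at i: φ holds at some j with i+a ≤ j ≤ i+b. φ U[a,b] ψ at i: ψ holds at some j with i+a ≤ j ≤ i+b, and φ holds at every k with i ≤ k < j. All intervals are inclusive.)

Need earliest j ≥ 1 with ◇[0,1] done, and send at every k in [1,j-1].
  j=1: rhs fails.
  j=2: rhs fails.
  j=3: rhs fails.
  j=4: rhs fails.
  j=5: rhs holds; lhs holds on [1,4]. k = 4.

4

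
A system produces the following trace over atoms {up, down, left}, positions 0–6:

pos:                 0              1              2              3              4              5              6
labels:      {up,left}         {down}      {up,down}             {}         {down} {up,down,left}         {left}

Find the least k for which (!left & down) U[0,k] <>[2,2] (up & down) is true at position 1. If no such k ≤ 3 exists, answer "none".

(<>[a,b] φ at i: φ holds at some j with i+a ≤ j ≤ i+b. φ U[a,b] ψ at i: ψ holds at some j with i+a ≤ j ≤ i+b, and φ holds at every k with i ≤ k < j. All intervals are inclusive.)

Need earliest j ≥ 1 with <>[2,2] (up & down), and (!left & down) at every k in [1,j-1].
  j=1: rhs fails.
  j=2: rhs fails.
  j=3: rhs holds; lhs holds on [1,2]. k = 2.

2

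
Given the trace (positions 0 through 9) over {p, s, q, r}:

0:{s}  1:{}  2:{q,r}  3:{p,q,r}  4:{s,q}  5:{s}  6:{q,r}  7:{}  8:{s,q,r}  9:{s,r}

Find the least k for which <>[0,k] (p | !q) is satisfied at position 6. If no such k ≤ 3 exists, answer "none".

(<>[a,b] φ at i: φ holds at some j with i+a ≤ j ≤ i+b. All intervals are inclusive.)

1

Scan j = 6,7,… for (p | !q):
  j=6: fails
  j=7: holds
First hit at j=7, so smallest k = 7-6 = 1.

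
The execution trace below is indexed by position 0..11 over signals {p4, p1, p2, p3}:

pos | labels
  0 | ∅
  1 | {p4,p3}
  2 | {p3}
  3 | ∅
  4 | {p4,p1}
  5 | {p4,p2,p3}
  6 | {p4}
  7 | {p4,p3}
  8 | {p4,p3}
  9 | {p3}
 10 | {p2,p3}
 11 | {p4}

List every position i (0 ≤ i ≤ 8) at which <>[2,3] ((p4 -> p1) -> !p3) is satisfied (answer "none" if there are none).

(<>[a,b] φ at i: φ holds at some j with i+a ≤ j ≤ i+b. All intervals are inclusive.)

0, 1, 2, 3, 4, 5, 6, 8

Evaluate at each i in [0,8]:
  i=0: ✓ (witness j=3)
  i=1: ✓ (witness j=3)
  i=2: ✓ (witness j=4)
  i=3: ✓ (witness j=5)
  i=4: ✓ (witness j=6)
  i=5: ✓ (witness j=7)
  i=6: ✓ (witness j=8)
  i=7: ✗ (none in [9,10])
  i=8: ✓ (witness j=11)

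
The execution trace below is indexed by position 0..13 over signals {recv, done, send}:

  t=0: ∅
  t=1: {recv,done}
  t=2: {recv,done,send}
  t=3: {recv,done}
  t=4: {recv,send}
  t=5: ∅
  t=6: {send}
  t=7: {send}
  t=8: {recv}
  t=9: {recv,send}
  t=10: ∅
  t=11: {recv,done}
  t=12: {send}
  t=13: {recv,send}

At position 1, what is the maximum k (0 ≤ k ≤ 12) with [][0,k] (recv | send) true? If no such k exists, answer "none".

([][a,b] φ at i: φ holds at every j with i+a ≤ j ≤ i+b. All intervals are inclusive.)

(recv | send) must hold from j=1 onward; find where it first fails.
  j=1: holds
  j=2: holds
  j=3: holds
  j=4: holds
  j=5: fails
Holds on [1,4], so largest k = 3.

3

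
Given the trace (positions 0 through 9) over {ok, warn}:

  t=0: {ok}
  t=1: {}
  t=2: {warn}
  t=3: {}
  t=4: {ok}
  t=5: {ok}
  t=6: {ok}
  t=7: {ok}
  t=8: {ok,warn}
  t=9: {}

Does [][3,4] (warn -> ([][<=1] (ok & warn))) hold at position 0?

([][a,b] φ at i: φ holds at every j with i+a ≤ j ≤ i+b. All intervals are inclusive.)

Check (warn -> ([][<=1] (ok & warn))) at every j in [3,4]:
  j=3: antecedent false → ✓
  j=4: antecedent false → ✓
All positions satisfy it → formula holds.

Holds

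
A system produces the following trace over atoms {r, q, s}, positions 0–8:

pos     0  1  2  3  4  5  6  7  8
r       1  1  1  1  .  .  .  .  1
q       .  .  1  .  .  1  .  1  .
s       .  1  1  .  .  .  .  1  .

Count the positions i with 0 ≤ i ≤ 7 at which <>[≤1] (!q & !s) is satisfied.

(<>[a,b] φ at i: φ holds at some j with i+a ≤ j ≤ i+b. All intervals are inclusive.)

7

Evaluate at each i in [0,7]:
  i=0: ✓ (witness j=0)
  i=1: ✗ (none in [1,2])
  i=2: ✓ (witness j=3)
  i=3: ✓ (witness j=3)
  i=4: ✓ (witness j=4)
  i=5: ✓ (witness j=6)
  i=6: ✓ (witness j=6)
  i=7: ✓ (witness j=8)
Positions where it holds: {0, 2, 3, 4, 5, 6, 7} → 7.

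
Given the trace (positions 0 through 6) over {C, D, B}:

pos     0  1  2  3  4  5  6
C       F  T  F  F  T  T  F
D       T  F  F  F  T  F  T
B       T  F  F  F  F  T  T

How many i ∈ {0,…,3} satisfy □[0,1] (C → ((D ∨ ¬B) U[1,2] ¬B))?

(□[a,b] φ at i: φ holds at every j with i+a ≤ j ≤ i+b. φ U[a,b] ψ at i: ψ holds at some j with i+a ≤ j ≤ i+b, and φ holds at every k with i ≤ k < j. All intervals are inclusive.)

Evaluate at each i in [0,3]:
  i=0: ✓ (all of [0,1])
  i=1: ✓ (all of [1,2])
  i=2: ✓ (all of [2,3])
  i=3: ✗ (fails at j=4)
Positions where it holds: {0, 1, 2} → 3.

3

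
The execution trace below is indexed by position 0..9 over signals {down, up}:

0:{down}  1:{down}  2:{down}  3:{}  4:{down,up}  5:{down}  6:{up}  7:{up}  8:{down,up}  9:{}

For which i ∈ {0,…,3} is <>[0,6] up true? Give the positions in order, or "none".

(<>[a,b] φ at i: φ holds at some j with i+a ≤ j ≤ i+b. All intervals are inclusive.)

Evaluate at each i in [0,3]:
  i=0: ✓ (witness j=4)
  i=1: ✓ (witness j=4)
  i=2: ✓ (witness j=4)
  i=3: ✓ (witness j=4)

0, 1, 2, 3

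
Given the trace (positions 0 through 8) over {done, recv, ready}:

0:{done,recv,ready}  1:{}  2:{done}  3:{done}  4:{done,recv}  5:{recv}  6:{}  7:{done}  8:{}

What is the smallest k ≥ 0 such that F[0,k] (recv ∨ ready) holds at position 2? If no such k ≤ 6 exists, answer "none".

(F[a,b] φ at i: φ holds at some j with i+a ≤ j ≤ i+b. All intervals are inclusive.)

2

Scan j = 2,3,… for (recv ∨ ready):
  j=2: fails
  j=3: fails
  j=4: holds
First hit at j=4, so smallest k = 4-2 = 2.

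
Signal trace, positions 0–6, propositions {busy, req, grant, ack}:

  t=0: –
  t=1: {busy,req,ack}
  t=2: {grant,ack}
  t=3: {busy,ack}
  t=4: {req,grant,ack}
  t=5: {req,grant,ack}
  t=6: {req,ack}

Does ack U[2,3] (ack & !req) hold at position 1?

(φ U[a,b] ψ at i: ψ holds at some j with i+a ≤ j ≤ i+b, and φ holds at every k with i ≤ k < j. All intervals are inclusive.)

Need some j in [3,4] with (ack & !req), and ack at every k in [1,j-1].
  j=3: (ack & !req) holds; ack holds at every k in [1,2] → satisfied.

True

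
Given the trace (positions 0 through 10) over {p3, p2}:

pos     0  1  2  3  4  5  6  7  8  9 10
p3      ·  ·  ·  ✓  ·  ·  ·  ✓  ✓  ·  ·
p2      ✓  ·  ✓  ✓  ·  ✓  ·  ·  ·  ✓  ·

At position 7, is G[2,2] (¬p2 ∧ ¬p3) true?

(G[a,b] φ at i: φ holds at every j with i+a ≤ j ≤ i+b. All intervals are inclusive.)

Check (¬p2 ∧ ¬p3) at every j in [9,9]:
  j=9: false
Fails at j=9 → formula fails.

Does not hold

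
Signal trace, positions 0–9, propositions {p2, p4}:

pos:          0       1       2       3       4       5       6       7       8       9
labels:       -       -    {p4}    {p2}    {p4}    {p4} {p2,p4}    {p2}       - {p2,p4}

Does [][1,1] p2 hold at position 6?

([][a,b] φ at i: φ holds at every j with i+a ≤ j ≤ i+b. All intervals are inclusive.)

True

Check p2 at every j in [7,7]:
  j=7: true
All positions satisfy it → formula holds.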